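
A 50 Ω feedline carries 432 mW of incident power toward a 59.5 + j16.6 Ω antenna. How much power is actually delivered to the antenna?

|Γ| = |(9.5 + j16.6)/(109.5 + j16.6)| = 0.173
|Γ|² = 0.0298
P_refl = |Γ|²·P_inc = 12.9 mW, P_del = (1 − |Γ|²)·P_inc = 419 mW

P_delivered ≈ 419 mW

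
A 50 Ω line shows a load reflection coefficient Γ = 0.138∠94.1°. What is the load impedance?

Z_L ≈ 47.2 + j13.3 Ω

Z_L = Z_0·(1 + Γ)/(1 − Γ) = 50·(0.99 + j0.138)/(1.01 − j0.138)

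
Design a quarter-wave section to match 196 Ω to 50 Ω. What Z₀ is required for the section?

Z_qwt ≈ 99 Ω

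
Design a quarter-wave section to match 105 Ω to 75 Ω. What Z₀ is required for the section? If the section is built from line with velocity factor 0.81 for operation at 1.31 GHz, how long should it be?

Z_qwt = √(Z_0·R_L) = √(75 × 105) = √7875
λ = 0.81·c/f = 0.185 m, so l = λ/4 = 0.0464 m

Z_qwt ≈ 88.7 Ω; length ≈ 4.64 cm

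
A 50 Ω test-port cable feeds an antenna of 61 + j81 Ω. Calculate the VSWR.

VSWR ≈ 3.94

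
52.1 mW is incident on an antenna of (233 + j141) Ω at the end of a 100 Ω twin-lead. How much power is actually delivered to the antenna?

|Γ| = |(133 + j141)/(333 + j141)| = 0.536
|Γ|² = 0.287
P_refl = |Γ|²·P_inc = 15 mW, P_del = (1 − |Γ|²)·P_inc = 37.1 mW

P_delivered ≈ 37.1 mW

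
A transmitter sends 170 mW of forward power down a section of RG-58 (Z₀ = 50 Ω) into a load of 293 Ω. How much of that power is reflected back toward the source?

Γ = (293 − 50)/(293 + 50) = 0.708
|Γ|² = 0.502
P_refl = |Γ|²·P_inc = 85.3 mW, P_del = (1 − |Γ|²)·P_inc = 84.7 mW

P_reflected ≈ 85.3 mW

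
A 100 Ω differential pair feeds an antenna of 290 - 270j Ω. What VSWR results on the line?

VSWR ≈ 5.58

Γ = (Z_L − Z_0)/(Z_L + Z_0) = (190 − j270)/(390 − j270)
|Γ| = 330/474 = 0.696
VSWR = (1 + |Γ|)/(1 − |Γ|) = 1.7/0.304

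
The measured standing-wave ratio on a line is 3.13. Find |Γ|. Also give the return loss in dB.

|Γ| = (S − 1)/(S + 1) = (3.13 − 1)/(3.13 + 1) = 2.13/4.13
RL = −20·log₁₀|Γ| = −20·log₁₀(0.516)

|Γ| ≈ 0.516; return loss ≈ 5.75 dB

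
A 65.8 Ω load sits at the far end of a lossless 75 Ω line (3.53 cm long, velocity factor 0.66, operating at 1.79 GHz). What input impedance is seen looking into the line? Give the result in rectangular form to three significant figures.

Z_in ≈ 81.2 − j8.13 Ω

λ = v/f = 0.66·c / 1.79 GHz = 0.111 m
βl = 2π·l/λ = 2π × 0.319 = 115°
tan(βl) = tan(115°) = -2.16
Z_in = Z_0·(Z_L + jZ_0·tanβl)/(Z_0 + jZ_L·tanβl)
     = 75·(65.8 − j162)/(75 − j142)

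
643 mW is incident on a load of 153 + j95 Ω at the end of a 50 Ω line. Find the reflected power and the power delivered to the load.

P_reflected ≈ 251 mW; P_delivered ≈ 392 mW

|Γ| = |(103 + j95)/(203 + j95)| = 0.625
|Γ|² = 0.391
P_refl = |Γ|²·P_inc = 251 mW, P_del = (1 − |Γ|²)·P_inc = 392 mW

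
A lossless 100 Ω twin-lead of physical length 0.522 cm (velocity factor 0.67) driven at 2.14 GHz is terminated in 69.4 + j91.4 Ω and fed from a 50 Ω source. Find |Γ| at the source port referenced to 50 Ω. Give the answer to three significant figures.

λ = v/f = 0.67·c / 2.14 GHz = 0.0939 m
βl = 2π·l/λ = 2π × 0.0556 = 20°
tan(βl) = 0.364
Z_in = Z_0·(Z_L + jZ_0·tanβl)/(Z_0 + jZ_L·tanβl) = 154 + j133 Ω
Γ_s = (Z_in − Z_s)/(Z_in + Z_s) = (104 + j133)/(204 + j133), |Γ_s| = 0.693

|Γ| ≈ 0.693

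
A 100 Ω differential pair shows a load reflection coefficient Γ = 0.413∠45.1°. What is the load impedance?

Z_L ≈ 141 + j99.6 Ω

Z_L = Z_0·(1 + Γ)/(1 − Γ) = 100·(1.29 + j0.293)/(0.708 − j0.293)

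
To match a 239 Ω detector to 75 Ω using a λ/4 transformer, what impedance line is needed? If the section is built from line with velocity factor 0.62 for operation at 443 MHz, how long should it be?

Z_qwt ≈ 134 Ω; length ≈ 10.5 cm

Z_qwt = √(Z_0·R_L) = √(75 × 239) = √17920
λ = 0.62·c/f = 0.42 m, so l = λ/4 = 0.105 m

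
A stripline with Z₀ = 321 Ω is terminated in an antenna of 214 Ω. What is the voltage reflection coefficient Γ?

Γ = -0.2

Γ = (Z_L − Z_0)/(Z_L + Z_0) = (214 − 321)/(214 + 321) = -107/535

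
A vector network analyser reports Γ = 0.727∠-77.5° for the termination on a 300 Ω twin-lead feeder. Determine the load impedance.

Z_L = Z_0·(1 + Γ)/(1 − Γ) = 300·(1.16 − j0.71)/(0.843 + j0.71)

Z_L ≈ 117 − j351 Ω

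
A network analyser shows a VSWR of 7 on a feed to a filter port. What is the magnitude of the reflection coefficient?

|Γ| = (S − 1)/(S + 1) = (7 − 1)/(7 + 1) = 6/8

|Γ| ≈ 0.75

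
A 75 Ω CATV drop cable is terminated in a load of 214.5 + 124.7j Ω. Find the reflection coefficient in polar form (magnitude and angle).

Γ = (Z_L − Z_0)/(Z_L + Z_0) = (139.5 + j124.7)/(289.5 + j124.7)
|Γ| = 187/315 = 0.594

Γ ≈ 0.594 ∠ 18.5°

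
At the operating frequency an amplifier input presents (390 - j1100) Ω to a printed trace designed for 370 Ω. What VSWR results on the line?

Γ = (Z_L − Z_0)/(Z_L + Z_0) = (20 − j1100)/(760 − j1100)
|Γ| = 1100/1340 = 0.823
VSWR = (1 + |Γ|)/(1 − |Γ|) = 1.82/0.177

VSWR ≈ 10.3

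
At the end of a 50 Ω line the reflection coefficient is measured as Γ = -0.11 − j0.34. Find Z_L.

Z_L = Z_0·(1 + Γ)/(1 − Γ) = 50·(0.89 − j0.34)/(1.11 + j0.34)

Z_L ≈ 32.4 − j25.2 Ω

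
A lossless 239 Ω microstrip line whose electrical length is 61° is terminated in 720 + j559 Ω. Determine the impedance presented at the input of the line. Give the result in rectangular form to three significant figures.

tan(βl) = tan(61°) = 1.8
Z_in = Z_0·(Z_L + jZ_0·tanβl)/(Z_0 + jZ_L·tanβl)
     = 239·(720 + j990)/(-769 + j1300)

Z_in ≈ 76.8 − j178 Ω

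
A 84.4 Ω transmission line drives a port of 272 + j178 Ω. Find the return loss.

RL ≈ 3.75 dB

Γ = (187.6 + j178)/(356.4 + j178), |Γ| = 0.649
RL = −20·log₁₀|Γ| = −20·log₁₀(0.649)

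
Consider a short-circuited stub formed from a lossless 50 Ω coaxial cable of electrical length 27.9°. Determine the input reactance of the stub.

X_in ≈ 26.5 Ω (inductive)

tan(βl) = 0.529
For a short-circuited stub, Z_in = jZ_0·tan(βl)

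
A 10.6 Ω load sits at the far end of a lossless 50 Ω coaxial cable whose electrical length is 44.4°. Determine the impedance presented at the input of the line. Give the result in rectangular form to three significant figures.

tan(βl) = tan(44.4°) = 0.979
Z_in = Z_0·(Z_L + jZ_0·tanβl)/(Z_0 + jZ_L·tanβl)
     = 50·(10.6 + j49)/(50 + j10.4)

Z_in ≈ 19.9 + j44.8 Ω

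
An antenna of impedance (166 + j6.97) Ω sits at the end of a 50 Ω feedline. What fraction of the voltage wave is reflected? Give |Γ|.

Γ = (Z_L − Z_0)/(Z_L + Z_0) = (116 + j6.97)/(216 + j6.97)
|Γ| = 116/216

|Γ| ≈ 0.538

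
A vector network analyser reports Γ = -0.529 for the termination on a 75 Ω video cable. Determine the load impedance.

Z_L = Z_0·(1 + Γ)/(1 − Γ) = 75·(0.471)/(1.53)

Z_L ≈ 23.1 Ω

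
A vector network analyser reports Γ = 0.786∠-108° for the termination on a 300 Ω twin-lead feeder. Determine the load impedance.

Z_L ≈ 54.5 − j213 Ω

Z_L = Z_0·(1 + Γ)/(1 − Γ) = 300·(0.757 − j0.748)/(1.24 + j0.748)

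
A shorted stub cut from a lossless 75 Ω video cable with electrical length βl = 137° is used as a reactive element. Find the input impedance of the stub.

tan(βl) = -0.933
For a shorted stub, Z_in = jZ_0·tan(βl)

Z_in ≈ −j69.9 Ω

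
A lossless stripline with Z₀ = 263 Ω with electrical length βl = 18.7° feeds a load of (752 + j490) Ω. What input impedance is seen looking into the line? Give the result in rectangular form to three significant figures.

Z_in ≈ 781 − j479 Ω

tan(βl) = tan(18.7°) = 0.338
Z_in = Z_0·(Z_L + jZ_0·tanβl)/(Z_0 + jZ_L·tanβl)
     = 263·(752 + j579)/(97.1 + j255)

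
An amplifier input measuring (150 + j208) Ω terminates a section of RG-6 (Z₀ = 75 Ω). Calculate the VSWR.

Γ = (Z_L − Z_0)/(Z_L + Z_0) = (75 + j208)/(225 + j208)
|Γ| = 221/306 = 0.722
VSWR = (1 + |Γ|)/(1 − |Γ|) = 1.72/0.278

VSWR ≈ 6.18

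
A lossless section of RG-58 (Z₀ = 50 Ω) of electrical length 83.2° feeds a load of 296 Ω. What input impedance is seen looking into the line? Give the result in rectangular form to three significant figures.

tan(βl) = tan(83.2°) = 8.39
Z_in = Z_0·(Z_L + jZ_0·tanβl)/(Z_0 + jZ_L·tanβl)
     = 50·(296 + j419)/(50 + j2480)

Z_in ≈ 8.56 − j5.79 Ω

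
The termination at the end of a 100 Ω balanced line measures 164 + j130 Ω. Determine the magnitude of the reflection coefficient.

|Γ| ≈ 0.492

Γ = (Z_L − Z_0)/(Z_L + Z_0) = (64 + j130)/(264 + j130)
|Γ| = 145/294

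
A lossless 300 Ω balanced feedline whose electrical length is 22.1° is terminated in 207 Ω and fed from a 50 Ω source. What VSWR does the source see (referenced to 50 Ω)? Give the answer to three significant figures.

tan(βl) = 0.406
Z_in = Z_0·(Z_L + jZ_0·tanβl)/(Z_0 + jZ_L·tanβl) = 224 + j59.2 Ω
Γ_s = (Z_in − Z_s)/(Z_in + Z_s) = (174 + j59.2)/(274 + j59.2), |Γ_s| = 0.655
VSWR = (1 + |Γ_s|)/(1 − |Γ_s|)

VSWR ≈ 4.8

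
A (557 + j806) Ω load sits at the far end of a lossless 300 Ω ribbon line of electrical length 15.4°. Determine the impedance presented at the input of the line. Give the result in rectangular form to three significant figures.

Z_in ≈ 1820 − j164 Ω

tan(βl) = tan(15.4°) = 0.275
Z_in = Z_0·(Z_L + jZ_0·tanβl)/(Z_0 + jZ_L·tanβl)
     = 300·(557 + j889)/(78 + j153)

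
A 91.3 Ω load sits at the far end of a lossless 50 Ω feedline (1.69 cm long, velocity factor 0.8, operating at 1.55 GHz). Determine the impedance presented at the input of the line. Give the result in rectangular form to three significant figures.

λ = v/f = 0.8·c / 1.55 GHz = 0.155 m
βl = 2π·l/λ = 2π × 0.109 = 39.3°
tan(βl) = tan(39.3°) = 0.818
Z_in = Z_0·(Z_L + jZ_0·tanβl)/(Z_0 + jZ_L·tanβl)
     = 50·(91.3 + j40.9)/(50 + j74.7)

Z_in ≈ 47.2 − j29.5 Ω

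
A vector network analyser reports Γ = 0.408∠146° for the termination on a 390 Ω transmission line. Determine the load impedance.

Z_L = Z_0·(1 + Γ)/(1 − Γ) = 390·(0.662 + j0.228)/(1.34 − j0.228)

Z_L ≈ 176 + j96.6 Ω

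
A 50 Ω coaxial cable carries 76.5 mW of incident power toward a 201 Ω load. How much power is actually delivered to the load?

P_delivered ≈ 48.8 mW

Γ = (201 − 50)/(201 + 50) = 0.602
|Γ|² = 0.362
P_refl = |Γ|²·P_inc = 27.7 mW, P_del = (1 − |Γ|²)·P_inc = 48.8 mW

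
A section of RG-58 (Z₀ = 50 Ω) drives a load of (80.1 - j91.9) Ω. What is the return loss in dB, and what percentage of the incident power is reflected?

Γ = (30.1 − j91.9)/(130.1 − j91.9), |Γ| = 0.607
RL = −20·log₁₀(0.607) = 4.33 dB
P_refl/P_inc = |Γ|² = 0.369

RL ≈ 4.33 dB; 36.9% of incident power reflected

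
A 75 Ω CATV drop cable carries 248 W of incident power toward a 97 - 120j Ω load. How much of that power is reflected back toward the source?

P_reflected ≈ 83.9 W

|Γ| = |(22 − j120)/(172 − j120)| = 0.582
|Γ|² = 0.338
P_refl = |Γ|²·P_inc = 83.9 W, P_del = (1 − |Γ|²)·P_inc = 164 W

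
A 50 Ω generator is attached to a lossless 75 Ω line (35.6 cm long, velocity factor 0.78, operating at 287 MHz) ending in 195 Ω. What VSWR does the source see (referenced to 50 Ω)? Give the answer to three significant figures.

VSWR ≈ 3.6

λ = v/f = 0.78·c / 287 MHz = 0.815 m
βl = 2π·l/λ = 2π × 0.437 = 157°
tan(βl) = -0.421
Z_in = Z_0·(Z_L + jZ_0·tanβl)/(Z_0 + jZ_L·tanβl) = 105 + j82.7 Ω
Γ_s = (Z_in − Z_s)/(Z_in + Z_s) = (54.5 + j82.7)/(155 + j82.7), |Γ_s| = 0.565
VSWR = (1 + |Γ_s|)/(1 − |Γ_s|)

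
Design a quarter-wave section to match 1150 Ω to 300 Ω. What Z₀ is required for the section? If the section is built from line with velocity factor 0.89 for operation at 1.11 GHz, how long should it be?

Z_qwt = √(Z_0·R_L) = √(300 × 1150) = √345000
λ = 0.89·c/f = 0.241 m, so l = λ/4 = 0.0601 m

Z_qwt ≈ 587 Ω; length ≈ 6.01 cm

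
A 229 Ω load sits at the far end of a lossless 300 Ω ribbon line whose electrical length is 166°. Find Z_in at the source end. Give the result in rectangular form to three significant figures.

tan(βl) = tan(166°) = -0.249
Z_in = Z_0·(Z_L + jZ_0·tanβl)/(Z_0 + jZ_L·tanβl)
     = 300·(229 − j74.8)/(300 − j57.1)

Z_in ≈ 235 − j30.1 Ω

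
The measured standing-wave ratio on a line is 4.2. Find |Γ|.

|Γ| = (S − 1)/(S + 1) = (4.2 − 1)/(4.2 + 1) = 3.2/5.2

|Γ| ≈ 0.615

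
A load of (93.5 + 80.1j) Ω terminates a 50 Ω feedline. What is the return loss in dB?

RL ≈ 5.12 dB

Γ = (43.5 + j80.1)/(143.5 + j80.1), |Γ| = 0.555
RL = −20·log₁₀|Γ| = −20·log₁₀(0.555)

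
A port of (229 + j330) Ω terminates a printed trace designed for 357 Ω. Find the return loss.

RL ≈ 5.58 dB

Γ = (-128 + j330)/(586 + j330), |Γ| = 0.526
RL = −20·log₁₀|Γ| = −20·log₁₀(0.526)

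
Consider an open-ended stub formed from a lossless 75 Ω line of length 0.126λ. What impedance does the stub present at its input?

Z_in ≈ −j74.1 Ω

βl = 2π × 0.126 = 45.4°
tan(βl) = 1.01
For an open-ended stub, Z_in = −jZ_0·cot(βl) = −jZ_0/tan(βl)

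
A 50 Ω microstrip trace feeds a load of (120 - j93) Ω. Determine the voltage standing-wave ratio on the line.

VSWR ≈ 4.01

Γ = (Z_L − Z_0)/(Z_L + Z_0) = (70 − j93)/(170 − j93)
|Γ| = 116/194 = 0.601
VSWR = (1 + |Γ|)/(1 − |Γ|) = 1.6/0.399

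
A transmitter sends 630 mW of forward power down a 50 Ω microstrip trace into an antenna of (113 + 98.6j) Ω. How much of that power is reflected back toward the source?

P_reflected ≈ 238 mW

|Γ| = |(63 + j98.6)/(163 + j98.6)| = 0.614
|Γ|² = 0.377
P_refl = |Γ|²·P_inc = 238 mW, P_del = (1 − |Γ|²)·P_inc = 392 mW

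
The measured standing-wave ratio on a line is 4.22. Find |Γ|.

|Γ| ≈ 0.617

|Γ| = (S − 1)/(S + 1) = (4.22 − 1)/(4.22 + 1) = 3.22/5.22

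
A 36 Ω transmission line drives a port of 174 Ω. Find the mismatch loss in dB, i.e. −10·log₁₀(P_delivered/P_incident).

Γ = (174 − 36)/(174 + 36) = 0.657
|Γ|² = 0.432, so P_del/P_inc = 1 − |Γ|² = 0.568
ML = −10·log₁₀(1 − |Γ|²)

mismatch loss ≈ 2.46 dB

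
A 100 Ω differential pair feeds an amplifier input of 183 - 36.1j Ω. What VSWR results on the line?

Γ = (Z_L − Z_0)/(Z_L + Z_0) = (83 − j36.1)/(283 − j36.1)
|Γ| = 90.5/285 = 0.317
VSWR = (1 + |Γ|)/(1 − |Γ|) = 1.32/0.683

VSWR ≈ 1.93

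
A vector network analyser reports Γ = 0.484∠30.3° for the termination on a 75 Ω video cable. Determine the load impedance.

Z_L ≈ 144 + j91.9 Ω

Z_L = Z_0·(1 + Γ)/(1 − Γ) = 75·(1.42 + j0.244)/(0.582 − j0.244)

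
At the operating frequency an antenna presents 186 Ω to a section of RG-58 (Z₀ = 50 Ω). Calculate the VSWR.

Γ = (186 − 50)/(186 + 50) = 0.576
VSWR = (1 + 0.576)/(1 − 0.576)

VSWR ≈ 3.72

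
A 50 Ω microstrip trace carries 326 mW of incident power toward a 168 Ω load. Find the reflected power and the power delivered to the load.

Γ = (168 − 50)/(168 + 50) = 0.541
|Γ|² = 0.293
P_refl = |Γ|²·P_inc = 95.5 mW, P_del = (1 − |Γ|²)·P_inc = 230 mW

P_reflected ≈ 95.5 mW; P_delivered ≈ 230 mW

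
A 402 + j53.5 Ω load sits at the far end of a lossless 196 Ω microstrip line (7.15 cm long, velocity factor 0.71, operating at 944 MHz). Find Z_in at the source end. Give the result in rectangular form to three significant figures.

λ = v/f = 0.71·c / 944 MHz = 0.226 m
βl = 2π·l/λ = 2π × 0.317 = 114°
tan(βl) = tan(114°) = -2.24
Z_in = Z_0·(Z_L + jZ_0·tanβl)/(Z_0 + jZ_L·tanβl)
     = 196·(402 − j385)/(316 − j900)

Z_in ≈ 102 + j51.8 Ω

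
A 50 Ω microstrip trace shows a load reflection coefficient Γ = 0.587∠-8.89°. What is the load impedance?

Z_L = Z_0·(1 + Γ)/(1 − Γ) = 50·(1.58 − j0.0907)/(0.42 + j0.0907)

Z_L ≈ 177 − j49.1 Ω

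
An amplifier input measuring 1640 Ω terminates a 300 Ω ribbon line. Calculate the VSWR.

VSWR ≈ 5.47

Γ = (1640 − 300)/(1640 + 300) = 0.691
VSWR = (1 + 0.691)/(1 − 0.691)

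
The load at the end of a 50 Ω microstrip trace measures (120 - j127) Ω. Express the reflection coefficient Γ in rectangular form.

Γ = (Z_L − Z_0)/(Z_L + Z_0) = (70 − j127)/(170 − j127)

Γ ≈ 0.622 − j0.282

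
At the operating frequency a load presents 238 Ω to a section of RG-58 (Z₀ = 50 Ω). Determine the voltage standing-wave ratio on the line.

VSWR ≈ 4.76

For a purely resistive load, VSWR = R_L/Z_0 or Z_0/R_L (whichever > 1) = 238/50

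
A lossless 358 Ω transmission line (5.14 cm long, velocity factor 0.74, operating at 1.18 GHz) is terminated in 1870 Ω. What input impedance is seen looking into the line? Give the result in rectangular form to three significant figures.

λ = v/f = 0.74·c / 1.18 GHz = 0.188 m
βl = 2π·l/λ = 2π × 0.273 = 98.4°
tan(βl) = tan(98.4°) = -6.81
Z_in = Z_0·(Z_L + jZ_0·tanβl)/(Z_0 + jZ_L·tanβl)
     = 358·(1870 − j2440)/(358 − j12700)

Z_in ≈ 70 + j50.6 Ω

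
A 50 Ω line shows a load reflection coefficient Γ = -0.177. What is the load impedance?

Z_L ≈ 35 Ω

Z_L = Z_0·(1 + Γ)/(1 − Γ) = 50·(0.823)/(1.18)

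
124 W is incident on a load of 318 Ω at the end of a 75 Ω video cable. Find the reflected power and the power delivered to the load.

Γ = (318 − 75)/(318 + 75) = 0.618
|Γ|² = 0.382
P_refl = |Γ|²·P_inc = 47.4 W, P_del = (1 − |Γ|²)·P_inc = 76.6 W

P_reflected ≈ 47.4 W; P_delivered ≈ 76.6 W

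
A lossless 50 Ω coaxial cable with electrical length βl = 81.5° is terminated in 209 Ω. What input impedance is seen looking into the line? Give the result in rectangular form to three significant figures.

Z_in ≈ 12.2 − j7.04 Ω

tan(βl) = tan(81.5°) = 6.69
Z_in = Z_0·(Z_L + jZ_0·tanβl)/(Z_0 + jZ_L·tanβl)
     = 50·(209 + j335)/(50 + j1400)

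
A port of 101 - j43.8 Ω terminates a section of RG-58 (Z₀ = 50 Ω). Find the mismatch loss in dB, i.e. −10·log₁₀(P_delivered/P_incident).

mismatch loss ≈ 0.877 dB

Γ = (51 − j43.8)/(151 − j43.8), |Γ| = 0.428
|Γ|² = 0.183, so P_del/P_inc = 1 − |Γ|² = 0.817
ML = −10·log₁₀(1 − |Γ|²)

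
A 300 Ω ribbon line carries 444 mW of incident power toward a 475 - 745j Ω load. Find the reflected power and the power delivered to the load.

|Γ| = |(175 − j745)/(775 − j745)| = 0.712
|Γ|² = 0.507
P_refl = |Γ|²·P_inc = 225 mW, P_del = (1 − |Γ|²)·P_inc = 219 mW

P_reflected ≈ 225 mW; P_delivered ≈ 219 mW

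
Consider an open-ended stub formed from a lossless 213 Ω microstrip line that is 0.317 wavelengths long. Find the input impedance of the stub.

Z_in ≈ +j95.4 Ω

βl = 2π × 0.317 = 114°
tan(βl) = -2.23
For an open-ended stub, Z_in = −jZ_0·cot(βl) = −jZ_0/tan(βl)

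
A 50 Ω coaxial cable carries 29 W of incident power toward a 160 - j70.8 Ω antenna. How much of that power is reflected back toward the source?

P_reflected ≈ 10.1 W

|Γ| = |(110 − j70.8)/(210 − j70.8)| = 0.59
|Γ|² = 0.348
P_refl = |Γ|²·P_inc = 10.1 W, P_del = (1 − |Γ|²)·P_inc = 18.9 W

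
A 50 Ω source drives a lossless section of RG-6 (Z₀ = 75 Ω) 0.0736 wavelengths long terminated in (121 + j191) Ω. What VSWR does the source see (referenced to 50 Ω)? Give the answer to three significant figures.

VSWR ≈ 8.97

βl = 2π × 0.0736 = 26.5°
tan(βl) = 0.498
Z_in = Z_0·(Z_L + jZ_0·tanβl)/(Z_0 + jZ_L·tanβl) = 210 − j221 Ω
Γ_s = (Z_in − Z_s)/(Z_in + Z_s) = (160 − j221)/(260 − j221), |Γ_s| = 0.799
VSWR = (1 + |Γ_s|)/(1 − |Γ_s|)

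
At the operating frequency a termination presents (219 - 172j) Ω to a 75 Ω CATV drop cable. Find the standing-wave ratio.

VSWR ≈ 4.86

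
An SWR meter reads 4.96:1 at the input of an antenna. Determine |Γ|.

|Γ| = (S − 1)/(S + 1) = (4.96 − 1)/(4.96 + 1) = 3.96/5.96

|Γ| ≈ 0.664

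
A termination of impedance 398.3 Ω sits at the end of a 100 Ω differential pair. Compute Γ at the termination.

Γ = (Z_L − Z_0)/(Z_L + Z_0) = (398.3 − 100)/(398.3 + 100) = 298.3/498.3

Γ = 0.599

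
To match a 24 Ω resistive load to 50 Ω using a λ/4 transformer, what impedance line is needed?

Z_qwt ≈ 34.6 Ω

Z_qwt = √(Z_0·R_L) = √(50 × 24) = √1200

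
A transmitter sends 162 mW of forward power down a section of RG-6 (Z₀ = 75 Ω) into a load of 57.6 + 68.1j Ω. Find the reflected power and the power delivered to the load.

|Γ| = |(-17.4 + j68.1)/(132.6 + j68.1)| = 0.472
|Γ|² = 0.222
P_refl = |Γ|²·P_inc = 36 mW, P_del = (1 − |Γ|²)·P_inc = 126 mW

P_reflected ≈ 36 mW; P_delivered ≈ 126 mW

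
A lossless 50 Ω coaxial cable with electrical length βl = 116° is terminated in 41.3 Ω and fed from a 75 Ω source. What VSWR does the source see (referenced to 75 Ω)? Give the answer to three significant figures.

tan(βl) = -2.05
Z_in = Z_0·(Z_L + jZ_0·tanβl)/(Z_0 + jZ_L·tanβl) = 55.6 − j8.42 Ω
Γ_s = (Z_in − Z_s)/(Z_in + Z_s) = (-19.4 − j8.42)/(131 − j8.42), |Γ_s| = 0.162
VSWR = (1 + |Γ_s|)/(1 − |Γ_s|)

VSWR ≈ 1.39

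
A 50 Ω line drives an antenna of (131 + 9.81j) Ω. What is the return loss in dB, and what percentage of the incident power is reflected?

RL ≈ 6.93 dB; 20.3% of incident power reflected

Γ = (81 + j9.81)/(181 + j9.81), |Γ| = 0.45
RL = −20·log₁₀(0.45) = 6.93 dB
P_refl/P_inc = |Γ|² = 0.203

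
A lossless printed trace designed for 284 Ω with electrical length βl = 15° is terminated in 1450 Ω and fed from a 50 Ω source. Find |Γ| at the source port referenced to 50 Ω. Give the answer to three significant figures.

tan(βl) = 0.268
Z_in = Z_0·(Z_L + jZ_0·tanβl)/(Z_0 + jZ_L·tanβl) = 541 − j664 Ω
Γ_s = (Z_in − Z_s)/(Z_in + Z_s) = (491 − j664)/(591 − j664), |Γ_s| = 0.929

|Γ| ≈ 0.929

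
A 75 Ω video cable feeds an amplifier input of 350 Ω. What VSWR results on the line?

For a purely resistive load, VSWR = R_L/Z_0 or Z_0/R_L (whichever > 1) = 350/75

VSWR ≈ 4.67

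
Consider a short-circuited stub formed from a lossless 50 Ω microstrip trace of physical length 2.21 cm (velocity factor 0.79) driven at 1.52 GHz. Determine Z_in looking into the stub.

Z_in ≈ +j61.8 Ω

λ = v/f = 0.79·c / 1.52 GHz = 0.156 m
βl = 2π·l/λ = 2π × 0.142 = 51°
tan(βl) = 1.24
For a short-circuited stub, Z_in = jZ_0·tan(βl)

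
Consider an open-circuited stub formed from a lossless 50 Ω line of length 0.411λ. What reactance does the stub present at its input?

X_in ≈ 79.9 Ω (inductive)

βl = 2π × 0.411 = 148°
tan(βl) = -0.626
For an open-circuited stub, Z_in = −jZ_0·cot(βl) = −jZ_0/tan(βl)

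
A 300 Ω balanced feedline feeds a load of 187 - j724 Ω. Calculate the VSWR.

Γ = (Z_L − Z_0)/(Z_L + Z_0) = (-113 − j724)/(487 − j724)
|Γ| = 733/873 = 0.84
VSWR = (1 + |Γ|)/(1 − |Γ|) = 1.84/0.16

VSWR ≈ 11.5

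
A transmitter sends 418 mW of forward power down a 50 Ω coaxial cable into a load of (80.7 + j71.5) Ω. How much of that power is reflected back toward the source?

P_reflected ≈ 114 mW

|Γ| = |(30.7 + j71.5)/(130.7 + j71.5)| = 0.522
|Γ|² = 0.273
P_refl = |Γ|²·P_inc = 114 mW, P_del = (1 − |Γ|²)·P_inc = 304 mW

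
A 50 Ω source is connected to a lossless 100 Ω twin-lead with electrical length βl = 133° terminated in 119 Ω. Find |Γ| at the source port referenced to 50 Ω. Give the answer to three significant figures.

tan(βl) = -1.07
Z_in = Z_0·(Z_L + jZ_0·tanβl)/(Z_0 + jZ_L·tanβl) = 97.3 + j17 Ω
Γ_s = (Z_in − Z_s)/(Z_in + Z_s) = (47.3 + j17)/(147 + j17), |Γ_s| = 0.339

|Γ| ≈ 0.339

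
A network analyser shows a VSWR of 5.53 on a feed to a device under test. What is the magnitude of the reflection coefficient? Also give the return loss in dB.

|Γ| ≈ 0.694; return loss ≈ 3.18 dB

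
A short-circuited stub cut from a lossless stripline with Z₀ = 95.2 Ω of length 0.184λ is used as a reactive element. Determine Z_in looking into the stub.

βl = 2π × 0.184 = 66.2°
tan(βl) = 2.27
For a short-circuited stub, Z_in = jZ_0·tan(βl)

Z_in ≈ +j216 Ω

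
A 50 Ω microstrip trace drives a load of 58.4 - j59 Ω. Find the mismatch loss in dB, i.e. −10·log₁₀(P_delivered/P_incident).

mismatch loss ≈ 1.15 dB

Γ = (8.4 − j59)/(108.4 − j59), |Γ| = 0.483
|Γ|² = 0.233, so P_del/P_inc = 1 − |Γ|² = 0.767
ML = −10·log₁₀(1 − |Γ|²)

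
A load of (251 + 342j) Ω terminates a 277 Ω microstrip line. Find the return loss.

Γ = (-26 + j342)/(528 + j342), |Γ| = 0.545
RL = −20·log₁₀|Γ| = −20·log₁₀(0.545)

RL ≈ 5.27 dB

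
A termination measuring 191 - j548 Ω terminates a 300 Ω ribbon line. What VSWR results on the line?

VSWR ≈ 7.31

Γ = (Z_L − Z_0)/(Z_L + Z_0) = (-109 − j548)/(491 − j548)
|Γ| = 559/736 = 0.759
VSWR = (1 + |Γ|)/(1 − |Γ|) = 1.76/0.241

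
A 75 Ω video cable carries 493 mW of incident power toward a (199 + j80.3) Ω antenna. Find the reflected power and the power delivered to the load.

P_reflected ≈ 132 mW; P_delivered ≈ 361 mW

|Γ| = |(124 + j80.3)/(274 + j80.3)| = 0.517
|Γ|² = 0.268
P_refl = |Γ|²·P_inc = 132 mW, P_del = (1 − |Γ|²)·P_inc = 361 mW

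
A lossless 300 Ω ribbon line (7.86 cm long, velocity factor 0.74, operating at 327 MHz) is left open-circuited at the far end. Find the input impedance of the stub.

λ = v/f = 0.74·c / 327 MHz = 0.679 m
βl = 2π·l/λ = 2π × 0.116 = 41.7°
tan(βl) = 0.89
For an open-circuited stub, Z_in = −jZ_0·cot(βl) = −jZ_0/tan(βl)

Z_in ≈ −j337 Ω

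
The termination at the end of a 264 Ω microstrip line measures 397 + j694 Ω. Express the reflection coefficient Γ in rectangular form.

Γ = (Z_L − Z_0)/(Z_L + Z_0) = (133 + j694)/(661 + j694)

Γ ≈ 0.62 + j0.399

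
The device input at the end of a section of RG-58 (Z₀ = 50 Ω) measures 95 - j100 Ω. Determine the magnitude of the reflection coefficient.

Γ = (Z_L − Z_0)/(Z_L + Z_0) = (45 − j100)/(145 − j100)
|Γ| = 110/176

|Γ| ≈ 0.623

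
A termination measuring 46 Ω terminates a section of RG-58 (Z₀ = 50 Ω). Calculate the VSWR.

Γ = (46 − 50)/(46 + 50) = -0.0417
VSWR = (1 + 0.0417)/(1 − 0.0417)

VSWR ≈ 1.09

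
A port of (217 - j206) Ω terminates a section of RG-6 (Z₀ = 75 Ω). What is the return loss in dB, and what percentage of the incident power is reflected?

RL ≈ 3.1 dB; 49% of incident power reflected

Γ = (142 − j206)/(292 − j206), |Γ| = 0.7
RL = −20·log₁₀(0.7) = 3.1 dB
P_refl/P_inc = |Γ|² = 0.49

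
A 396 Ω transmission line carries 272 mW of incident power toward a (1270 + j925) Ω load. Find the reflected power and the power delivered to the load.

P_reflected ≈ 121 mW; P_delivered ≈ 151 mW

|Γ| = |(874 + j925)/(1666 + j925)| = 0.668
|Γ|² = 0.446
P_refl = |Γ|²·P_inc = 121 mW, P_del = (1 − |Γ|²)·P_inc = 151 mW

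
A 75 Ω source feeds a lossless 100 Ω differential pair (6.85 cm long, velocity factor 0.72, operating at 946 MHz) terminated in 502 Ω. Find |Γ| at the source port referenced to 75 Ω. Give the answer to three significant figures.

λ = v/f = 0.72·c / 946 MHz = 0.228 m
βl = 2π·l/λ = 2π × 0.3 = 108°
tan(βl) = -3.08
Z_in = Z_0·(Z_L + jZ_0·tanβl)/(Z_0 + jZ_L·tanβl) = 21.9 + j31.1 Ω
Γ_s = (Z_in − Z_s)/(Z_in + Z_s) = (-53.1 + j31.1)/(96.9 + j31.1), |Γ_s| = 0.604

|Γ| ≈ 0.604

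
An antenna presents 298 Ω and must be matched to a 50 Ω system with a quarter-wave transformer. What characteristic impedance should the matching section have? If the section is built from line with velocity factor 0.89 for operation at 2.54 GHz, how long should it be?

Z_qwt ≈ 122 Ω; length ≈ 2.63 cm

Z_qwt = √(Z_0·R_L) = √(50 × 298) = √14900
λ = 0.89·c/f = 0.105 m, so l = λ/4 = 0.0263 m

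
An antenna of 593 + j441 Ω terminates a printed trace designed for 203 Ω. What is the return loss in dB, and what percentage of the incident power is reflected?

RL ≈ 3.78 dB; 41.9% of incident power reflected

Γ = (390 + j441)/(796 + j441), |Γ| = 0.647
RL = −20·log₁₀(0.647) = 3.78 dB
P_refl/P_inc = |Γ|² = 0.419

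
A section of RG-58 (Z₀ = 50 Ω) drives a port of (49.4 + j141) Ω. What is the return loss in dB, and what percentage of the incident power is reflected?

Γ = (-0.6 + j141)/(99.4 + j141), |Γ| = 0.817
RL = −20·log₁₀(0.817) = 1.75 dB
P_refl/P_inc = |Γ|² = 0.668

RL ≈ 1.75 dB; 66.8% of incident power reflected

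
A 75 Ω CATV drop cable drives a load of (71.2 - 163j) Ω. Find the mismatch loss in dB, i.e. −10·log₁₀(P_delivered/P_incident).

Γ = (-3.8 − j163)/(146.2 − j163), |Γ| = 0.745
|Γ|² = 0.554, so P_del/P_inc = 1 − |Γ|² = 0.446
ML = −10·log₁₀(1 − |Γ|²)

mismatch loss ≈ 3.51 dB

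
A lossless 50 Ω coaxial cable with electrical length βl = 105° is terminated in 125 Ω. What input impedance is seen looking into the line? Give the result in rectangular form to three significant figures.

tan(βl) = tan(105°) = -3.73
Z_in = Z_0·(Z_L + jZ_0·tanβl)/(Z_0 + jZ_L·tanβl)
     = 50·(125 − j187)/(50 − j467)

Z_in ≈ 21.2 + j11.1 Ω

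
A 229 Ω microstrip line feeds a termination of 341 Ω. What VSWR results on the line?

VSWR ≈ 1.49

For a purely resistive load, VSWR = R_L/Z_0 or Z_0/R_L (whichever > 1) = 341/229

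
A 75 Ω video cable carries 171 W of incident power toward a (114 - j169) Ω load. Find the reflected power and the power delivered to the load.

|Γ| = |(39 − j169)/(189 − j169)| = 0.684
|Γ|² = 0.468
P_refl = |Γ|²·P_inc = 80 W, P_del = (1 − |Γ|²)·P_inc = 91 W

P_reflected ≈ 80 W; P_delivered ≈ 91 W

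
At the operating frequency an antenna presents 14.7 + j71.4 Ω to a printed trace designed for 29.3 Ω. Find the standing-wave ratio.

VSWR ≈ 14.3

Γ = (Z_L − Z_0)/(Z_L + Z_0) = (-14.6 + j71.4)/(44 + j71.4)
|Γ| = 72.9/83.9 = 0.869
VSWR = (1 + |Γ|)/(1 − |Γ|) = 1.87/0.131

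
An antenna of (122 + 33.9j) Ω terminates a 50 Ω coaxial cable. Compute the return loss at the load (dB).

Γ = (72 + j33.9)/(172 + j33.9), |Γ| = 0.454
RL = −20·log₁₀|Γ| = −20·log₁₀(0.454)

RL ≈ 6.86 dB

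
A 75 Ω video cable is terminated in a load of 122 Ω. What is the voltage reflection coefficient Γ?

Γ = 0.239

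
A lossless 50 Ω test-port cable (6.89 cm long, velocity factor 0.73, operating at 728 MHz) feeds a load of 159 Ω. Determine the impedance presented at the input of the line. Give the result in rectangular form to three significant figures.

Z_in ≈ 16 − j5.96 Ω

λ = v/f = 0.73·c / 728 MHz = 0.301 m
βl = 2π·l/λ = 2π × 0.229 = 82.5°
tan(βl) = tan(82.5°) = 7.55
Z_in = Z_0·(Z_L + jZ_0·tanβl)/(Z_0 + jZ_L·tanβl)
     = 50·(159 + j377)/(50 + j1200)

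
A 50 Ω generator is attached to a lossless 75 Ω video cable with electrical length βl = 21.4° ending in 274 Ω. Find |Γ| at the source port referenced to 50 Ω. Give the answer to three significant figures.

tan(βl) = 0.392
Z_in = Z_0·(Z_L + jZ_0·tanβl)/(Z_0 + jZ_L·tanβl) = 104 − j119 Ω
Γ_s = (Z_in − Z_s)/(Z_in + Z_s) = (53.6 − j119)/(154 − j119), |Γ_s| = 0.672

|Γ| ≈ 0.672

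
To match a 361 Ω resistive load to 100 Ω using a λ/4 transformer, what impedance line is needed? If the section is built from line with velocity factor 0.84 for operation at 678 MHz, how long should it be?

Z_qwt ≈ 190 Ω; length ≈ 9.29 cm

Z_qwt = √(Z_0·R_L) = √(100 × 361) = √36100
λ = 0.84·c/f = 0.372 m, so l = λ/4 = 0.0929 m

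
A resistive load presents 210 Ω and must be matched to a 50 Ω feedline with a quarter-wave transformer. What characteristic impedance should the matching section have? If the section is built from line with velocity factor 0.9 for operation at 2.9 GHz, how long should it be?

Z_qwt ≈ 102 Ω; length ≈ 2.33 cm

Z_qwt = √(Z_0·R_L) = √(50 × 210) = √10500
λ = 0.9·c/f = 0.0931 m, so l = λ/4 = 0.0233 m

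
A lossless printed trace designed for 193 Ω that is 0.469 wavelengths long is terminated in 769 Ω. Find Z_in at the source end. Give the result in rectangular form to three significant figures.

βl = 2π × 0.469 = 169°
tan(βl) = tan(169°) = -0.197
Z_in = Z_0·(Z_L + jZ_0·tanβl)/(Z_0 + jZ_L·tanβl)
     = 193·(769 − j38.1)/(193 − j152)

Z_in ≈ 494 + j350 Ω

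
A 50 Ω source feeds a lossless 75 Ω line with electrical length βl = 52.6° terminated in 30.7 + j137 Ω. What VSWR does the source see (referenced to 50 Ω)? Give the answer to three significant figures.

VSWR ≈ 14.8

tan(βl) = 1.31
Z_in = Z_0·(Z_L + jZ_0·tanβl)/(Z_0 + jZ_L·tanβl) = 37.5 − j155 Ω
Γ_s = (Z_in − Z_s)/(Z_in + Z_s) = (-12.5 − j155)/(87.5 − j155), |Γ_s| = 0.873
VSWR = (1 + |Γ_s|)/(1 − |Γ_s|)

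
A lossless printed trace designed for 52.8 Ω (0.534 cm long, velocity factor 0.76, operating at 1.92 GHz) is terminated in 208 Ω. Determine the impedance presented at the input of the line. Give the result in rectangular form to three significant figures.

Z_in ≈ 97.7 − j96.4 Ω

λ = v/f = 0.76·c / 1.92 GHz = 0.119 m
βl = 2π·l/λ = 2π × 0.045 = 16.2°
tan(βl) = tan(16.2°) = 0.29
Z_in = Z_0·(Z_L + jZ_0·tanβl)/(Z_0 + jZ_L·tanβl)
     = 52.8·(208 + j15.3)/(52.8 + j60.4)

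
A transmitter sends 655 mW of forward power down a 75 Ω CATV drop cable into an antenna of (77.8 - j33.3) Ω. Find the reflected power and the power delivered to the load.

P_reflected ≈ 29.9 mW; P_delivered ≈ 625 mW

|Γ| = |(2.8 − j33.3)/(152.8 − j33.3)| = 0.214
|Γ|² = 0.0457
P_refl = |Γ|²·P_inc = 29.9 mW, P_del = (1 − |Γ|²)·P_inc = 625 mW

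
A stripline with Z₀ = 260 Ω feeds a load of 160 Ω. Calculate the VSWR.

VSWR ≈ 1.63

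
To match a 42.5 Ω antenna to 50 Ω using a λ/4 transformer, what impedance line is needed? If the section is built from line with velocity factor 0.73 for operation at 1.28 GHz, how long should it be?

Z_qwt = √(Z_0·R_L) = √(50 × 42.5) = √2125
λ = 0.73·c/f = 0.171 m, so l = λ/4 = 0.0428 m

Z_qwt ≈ 46.1 Ω; length ≈ 4.28 cm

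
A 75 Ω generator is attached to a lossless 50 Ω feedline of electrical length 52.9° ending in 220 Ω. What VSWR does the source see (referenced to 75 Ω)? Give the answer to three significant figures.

VSWR ≈ 5.3

tan(βl) = 1.32
Z_in = Z_0·(Z_L + jZ_0·tanβl)/(Z_0 + jZ_L·tanβl) = 17.4 − j34.8 Ω
Γ_s = (Z_in − Z_s)/(Z_in + Z_s) = (-57.6 − j34.8)/(92.4 − j34.8), |Γ_s| = 0.682
VSWR = (1 + |Γ_s|)/(1 − |Γ_s|)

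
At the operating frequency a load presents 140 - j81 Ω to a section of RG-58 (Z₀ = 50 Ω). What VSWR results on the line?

VSWR ≈ 3.83

Γ = (Z_L − Z_0)/(Z_L + Z_0) = (90 − j81)/(190 − j81)
|Γ| = 121/207 = 0.586
VSWR = (1 + |Γ|)/(1 − |Γ|) = 1.59/0.414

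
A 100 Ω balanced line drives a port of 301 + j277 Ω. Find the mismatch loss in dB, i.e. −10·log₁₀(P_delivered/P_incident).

Γ = (201 + j277)/(401 + j277), |Γ| = 0.702
|Γ|² = 0.493, so P_del/P_inc = 1 − |Γ|² = 0.507
ML = −10·log₁₀(1 − |Γ|²)

mismatch loss ≈ 2.95 dB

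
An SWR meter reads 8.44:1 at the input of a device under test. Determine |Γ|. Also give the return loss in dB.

|Γ| ≈ 0.788; return loss ≈ 2.07 dB

|Γ| = (S − 1)/(S + 1) = (8.44 − 1)/(8.44 + 1) = 7.44/9.44
RL = −20·log₁₀|Γ| = −20·log₁₀(0.788)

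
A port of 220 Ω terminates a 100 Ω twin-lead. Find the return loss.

Γ = (220 − 100)/(220 + 100) = 0.375
RL = −20·log₁₀|Γ| = −20·log₁₀(0.375)

RL ≈ 8.52 dB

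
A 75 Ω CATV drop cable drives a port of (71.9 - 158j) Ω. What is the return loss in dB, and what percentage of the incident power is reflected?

RL ≈ 2.7 dB; 53.7% of incident power reflected

Γ = (-3.1 − j158)/(146.9 − j158), |Γ| = 0.733
RL = −20·log₁₀(0.733) = 2.7 dB
P_refl/P_inc = |Γ|² = 0.537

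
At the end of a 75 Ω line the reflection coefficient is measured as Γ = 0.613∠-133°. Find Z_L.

Z_L = Z_0·(1 + Γ)/(1 − Γ) = 75·(0.582 − j0.448)/(1.42 + j0.448)

Z_L ≈ 21.2 − j30.4 Ω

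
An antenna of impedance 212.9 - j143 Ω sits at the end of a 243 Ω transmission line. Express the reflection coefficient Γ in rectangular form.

Γ ≈ 0.0295 − j0.304

Γ = (Z_L − Z_0)/(Z_L + Z_0) = (-30.1 − j143)/(455.9 − j143)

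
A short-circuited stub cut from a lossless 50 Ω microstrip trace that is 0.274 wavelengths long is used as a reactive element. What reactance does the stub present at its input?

βl = 2π × 0.274 = 98.6°
tan(βl) = -6.58
For a short-circuited stub, Z_in = jZ_0·tan(βl)

X_in ≈ -329 Ω (capacitive)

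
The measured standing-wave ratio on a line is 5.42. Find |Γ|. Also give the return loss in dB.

|Γ| ≈ 0.688; return loss ≈ 3.24 dB

|Γ| = (S − 1)/(S + 1) = (5.42 − 1)/(5.42 + 1) = 4.42/6.42
RL = −20·log₁₀|Γ| = −20·log₁₀(0.688)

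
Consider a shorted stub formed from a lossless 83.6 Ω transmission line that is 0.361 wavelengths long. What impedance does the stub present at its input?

Z_in ≈ −j99.8 Ω

βl = 2π × 0.361 = 130°
tan(βl) = -1.19
For a shorted stub, Z_in = jZ_0·tan(βl)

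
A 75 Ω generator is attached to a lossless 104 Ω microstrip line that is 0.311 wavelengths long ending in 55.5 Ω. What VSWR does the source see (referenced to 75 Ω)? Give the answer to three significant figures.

βl = 2π × 0.311 = 112°
tan(βl) = -2.48
Z_in = Z_0·(Z_L + jZ_0·tanβl)/(Z_0 + jZ_L·tanβl) = 144 − j67 Ω
Γ_s = (Z_in − Z_s)/(Z_in + Z_s) = (69.2 − j67)/(219 − j67), |Γ_s| = 0.42
VSWR = (1 + |Γ_s|)/(1 − |Γ_s|)

VSWR ≈ 2.45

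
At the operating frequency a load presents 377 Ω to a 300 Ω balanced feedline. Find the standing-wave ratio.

VSWR ≈ 1.26

Γ = (377 − 300)/(377 + 300) = 0.114
VSWR = (1 + 0.114)/(1 − 0.114)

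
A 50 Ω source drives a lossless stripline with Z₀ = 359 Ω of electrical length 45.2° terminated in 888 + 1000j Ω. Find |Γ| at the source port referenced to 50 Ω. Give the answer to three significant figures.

tan(βl) = 1.01
Z_in = Z_0·(Z_L + jZ_0·tanβl)/(Z_0 + jZ_L·tanβl) = 189 − j493 Ω
Γ_s = (Z_in − Z_s)/(Z_in + Z_s) = (139 − j493)/(239 − j493), |Γ_s| = 0.935

|Γ| ≈ 0.935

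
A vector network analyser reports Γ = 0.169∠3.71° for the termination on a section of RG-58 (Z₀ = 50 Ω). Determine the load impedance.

Z_L ≈ 70.3 + j1.58 Ω

Z_L = Z_0·(1 + Γ)/(1 − Γ) = 50·(1.17 + j0.0109)/(0.831 − j0.0109)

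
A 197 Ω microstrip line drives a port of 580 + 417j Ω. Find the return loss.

RL ≈ 3.85 dB

Γ = (383 + j417)/(777 + j417), |Γ| = 0.642
RL = −20·log₁₀|Γ| = −20·log₁₀(0.642)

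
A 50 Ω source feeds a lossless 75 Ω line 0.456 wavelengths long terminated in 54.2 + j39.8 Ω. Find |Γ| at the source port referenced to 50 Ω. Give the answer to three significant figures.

βl = 2π × 0.456 = 164°
tan(βl) = -0.284
Z_in = Z_0·(Z_L + jZ_0·tanβl)/(Z_0 + jZ_L·tanβl) = 42.9 + j23.7 Ω
Γ_s = (Z_in − Z_s)/(Z_in + Z_s) = (-7.12 + j23.7)/(92.9 + j23.7), |Γ_s| = 0.259

|Γ| ≈ 0.259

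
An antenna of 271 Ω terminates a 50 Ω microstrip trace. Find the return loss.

RL ≈ 3.24 dB

Γ = (271 − 50)/(271 + 50) = 0.688
RL = −20·log₁₀|Γ| = −20·log₁₀(0.688)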